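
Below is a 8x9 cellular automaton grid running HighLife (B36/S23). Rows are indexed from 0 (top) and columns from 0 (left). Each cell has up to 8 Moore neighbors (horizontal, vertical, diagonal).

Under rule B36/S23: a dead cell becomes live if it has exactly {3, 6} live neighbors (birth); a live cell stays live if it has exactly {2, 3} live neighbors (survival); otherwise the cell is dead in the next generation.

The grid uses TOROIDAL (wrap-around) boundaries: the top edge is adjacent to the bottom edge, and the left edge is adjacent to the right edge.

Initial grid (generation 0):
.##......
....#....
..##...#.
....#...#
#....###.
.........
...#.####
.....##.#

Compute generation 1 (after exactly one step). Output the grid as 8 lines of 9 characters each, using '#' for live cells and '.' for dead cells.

Answer: .....#...
.#.......
...##....
...###..#
.....####
....#.#..
....##..#
#.#.##..#

Derivation:
Simulating step by step:
Generation 0 (given above): 20 live cells
Generation 1: 22 live cells
(generation 1 grid is the final answer)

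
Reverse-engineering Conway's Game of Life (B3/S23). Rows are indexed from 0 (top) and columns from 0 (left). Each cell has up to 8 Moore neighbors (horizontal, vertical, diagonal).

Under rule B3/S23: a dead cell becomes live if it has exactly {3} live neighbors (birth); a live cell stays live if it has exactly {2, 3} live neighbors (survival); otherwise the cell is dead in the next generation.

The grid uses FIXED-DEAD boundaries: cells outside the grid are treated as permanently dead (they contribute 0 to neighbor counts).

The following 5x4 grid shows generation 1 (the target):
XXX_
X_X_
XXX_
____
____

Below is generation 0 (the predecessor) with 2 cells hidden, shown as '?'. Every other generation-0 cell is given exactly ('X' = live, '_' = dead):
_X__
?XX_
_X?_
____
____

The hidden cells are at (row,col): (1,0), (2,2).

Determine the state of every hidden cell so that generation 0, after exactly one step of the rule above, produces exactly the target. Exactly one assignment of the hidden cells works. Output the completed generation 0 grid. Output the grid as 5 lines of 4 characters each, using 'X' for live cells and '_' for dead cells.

Answer: _X__
XXX_
_X__
____
____

Derivation:
Hidden generation-0 cells (in order): (1,0), (2,2).
A hidden cell only influences target cells in its own 3x3 neighborhood. Try each of the 2^2 = 4 assignments, step the completed generation 0 forward once under B3/S23, and compare with the target:
  (1,0)=_ (2,2)=_ -> step gives (0,0)='_' but target has 'X' -> reject
  (1,0)=_ (2,2)=X -> step gives (0,0)='_' but target has 'X' -> reject
  (1,0)=X (2,2)=_ -> step reproduces the target at every cell -> ACCEPT
  (1,0)=X (2,2)=X -> step gives (1,2)='_' but target has 'X' -> reject
Unique solution: (1,0)=live, (2,2)=dead.
Check: live-neighbor counts of every cell in the completed generation 0:
3331
3431
3331
1110
0000
Applying B3/S23 to generation 0 with these counts gives:
XXX_
X_X_
XXX_
____
____
which matches the target exactly.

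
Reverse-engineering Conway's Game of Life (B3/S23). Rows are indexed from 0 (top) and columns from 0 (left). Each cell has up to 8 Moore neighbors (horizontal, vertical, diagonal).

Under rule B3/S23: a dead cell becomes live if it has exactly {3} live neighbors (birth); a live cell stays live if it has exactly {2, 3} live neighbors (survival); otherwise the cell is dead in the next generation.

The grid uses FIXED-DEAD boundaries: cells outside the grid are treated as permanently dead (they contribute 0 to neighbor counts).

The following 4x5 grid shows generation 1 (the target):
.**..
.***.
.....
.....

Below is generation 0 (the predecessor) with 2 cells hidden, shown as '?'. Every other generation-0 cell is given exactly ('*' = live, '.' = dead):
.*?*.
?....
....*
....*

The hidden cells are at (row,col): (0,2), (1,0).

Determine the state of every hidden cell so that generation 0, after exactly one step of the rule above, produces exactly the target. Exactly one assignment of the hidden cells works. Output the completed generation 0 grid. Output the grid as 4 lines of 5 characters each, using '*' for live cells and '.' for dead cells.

Answer: .***.
*....
....*
....*

Derivation:
Hidden generation-0 cells (in order): (0,2), (1,0).
A hidden cell only influences target cells in its own 3x3 neighborhood. Try each of the 2^2 = 4 assignments, step the completed generation 0 forward once under B3/S23, and compare with the target:
  (0,2)=. (1,0)=. -> step gives (0,1)='.' but target has '*' -> reject
  (0,2)=. (1,0)=* -> step gives (0,1)='.' but target has '*' -> reject
  (0,2)=* (1,0)=. -> step gives (0,1)='.' but target has '*' -> reject
  (0,2)=* (1,0)=* -> step reproduces the target at every cell -> ACCEPT
Unique solution: (0,2)=live, (1,0)=live.
Check: live-neighbor counts of every cell in the completed generation 0:
22211
13332
11021
00021
Applying B3/S23 to generation 0 with these counts gives:
.**..
.***.
.....
.....
which matches the target exactly.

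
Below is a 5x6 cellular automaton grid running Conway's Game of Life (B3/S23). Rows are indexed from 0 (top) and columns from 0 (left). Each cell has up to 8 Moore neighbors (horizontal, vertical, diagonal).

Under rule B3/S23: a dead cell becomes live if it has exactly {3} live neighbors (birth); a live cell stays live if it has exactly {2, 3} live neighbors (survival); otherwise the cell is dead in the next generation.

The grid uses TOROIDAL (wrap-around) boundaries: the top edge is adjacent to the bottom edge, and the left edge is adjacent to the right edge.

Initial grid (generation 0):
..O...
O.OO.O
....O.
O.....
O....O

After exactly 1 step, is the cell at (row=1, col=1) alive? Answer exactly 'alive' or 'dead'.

Answer: alive

Derivation:
Simulating step by step:
Generation 0 (given above): 9 live cells
Generation 1: 16 live cells
..OOO.
.OOOOO
OO.OO.
O.....
OO...O

Cell (1,1) at generation 1: 1 -> alive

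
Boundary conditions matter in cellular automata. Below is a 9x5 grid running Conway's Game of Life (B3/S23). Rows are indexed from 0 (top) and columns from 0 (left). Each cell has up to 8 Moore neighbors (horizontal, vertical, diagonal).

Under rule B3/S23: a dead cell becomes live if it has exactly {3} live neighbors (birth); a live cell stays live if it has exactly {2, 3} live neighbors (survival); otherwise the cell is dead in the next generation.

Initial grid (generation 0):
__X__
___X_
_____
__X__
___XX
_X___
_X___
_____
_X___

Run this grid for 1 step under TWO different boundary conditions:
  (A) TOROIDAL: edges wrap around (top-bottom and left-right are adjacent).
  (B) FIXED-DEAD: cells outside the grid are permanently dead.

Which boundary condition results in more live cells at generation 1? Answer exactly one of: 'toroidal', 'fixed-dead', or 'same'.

Under TOROIDAL boundary, generation 1:
__X__
_____
_____
___X_
__XX_
X_X__
_____
_____
_____
Population = 6

Under FIXED-DEAD boundary, generation 1:
_____
_____
_____
___X_
__XX_
__X__
_____
_____
_____
Population = 4

Comparison: toroidal=6, fixed-dead=4 -> toroidal

Answer: toroidal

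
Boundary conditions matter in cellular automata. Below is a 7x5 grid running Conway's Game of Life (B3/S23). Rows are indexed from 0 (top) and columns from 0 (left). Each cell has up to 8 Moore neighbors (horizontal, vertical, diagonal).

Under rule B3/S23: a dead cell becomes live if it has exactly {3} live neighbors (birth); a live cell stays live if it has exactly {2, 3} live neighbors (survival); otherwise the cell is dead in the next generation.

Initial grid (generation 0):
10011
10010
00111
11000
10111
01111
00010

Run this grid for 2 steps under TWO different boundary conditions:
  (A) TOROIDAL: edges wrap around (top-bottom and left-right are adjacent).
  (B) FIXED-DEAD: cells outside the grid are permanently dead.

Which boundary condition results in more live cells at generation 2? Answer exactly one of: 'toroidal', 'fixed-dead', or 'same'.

Under TOROIDAL boundary, generation 2:
10101
10000
01100
00000
00000
00000
11000
Population = 8

Under FIXED-DEAD boundary, generation 2:
00000
01000
10110
10001
11000
00011
00000
Population = 10

Comparison: toroidal=8, fixed-dead=10 -> fixed-dead

Answer: fixed-dead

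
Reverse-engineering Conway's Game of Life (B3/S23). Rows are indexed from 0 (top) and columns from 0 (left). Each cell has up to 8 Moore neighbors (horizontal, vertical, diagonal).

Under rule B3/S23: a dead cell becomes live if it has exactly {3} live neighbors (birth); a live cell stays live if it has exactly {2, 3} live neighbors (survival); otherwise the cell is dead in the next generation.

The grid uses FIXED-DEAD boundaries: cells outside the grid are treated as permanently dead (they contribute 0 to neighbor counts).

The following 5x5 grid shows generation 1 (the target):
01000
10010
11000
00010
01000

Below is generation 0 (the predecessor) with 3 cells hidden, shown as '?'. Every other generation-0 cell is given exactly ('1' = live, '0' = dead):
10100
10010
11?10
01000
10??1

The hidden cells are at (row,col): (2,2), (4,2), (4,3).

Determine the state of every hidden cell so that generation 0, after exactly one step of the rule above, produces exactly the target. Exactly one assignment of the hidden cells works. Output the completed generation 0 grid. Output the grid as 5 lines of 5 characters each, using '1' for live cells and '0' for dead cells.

Answer: 10100
10010
11010
01000
10101

Derivation:
Hidden generation-0 cells (in order): (2,2), (4,2), (4,3).
A hidden cell only influences target cells in its own 3x3 neighborhood. Try each of the 2^3 = 8 assignments, step the completed generation 0 forward once under B3/S23, and compare with the target:
  (2,2)=0 (4,2)=0 (4,3)=0 -> step gives (3,1)='1' but target has '0' -> reject
  (2,2)=0 (4,2)=0 (4,3)=1 -> step gives (3,1)='1' but target has '0' -> reject
  (2,2)=0 (4,2)=1 (4,3)=0 -> step reproduces the target at every cell -> ACCEPT
  (2,2)=0 (4,2)=1 (4,3)=1 -> step gives (3,3)='0' but target has '1' -> reject
  (2,2)=1 (4,2)=0 (4,3)=0 -> step gives (2,1)='0' but target has '1' -> reject
  (2,2)=1 (4,2)=0 (4,3)=1 -> step gives (2,1)='0' but target has '1' -> reject
  (2,2)=1 (4,2)=1 (4,3)=0 -> step gives (2,1)='0' but target has '1' -> reject
  (2,2)=1 (4,2)=1 (4,3)=1 -> step gives (2,1)='0' but target has '1' -> reject
Unique solution: (2,2)=dead, (4,2)=live, (4,3)=dead.
Check: live-neighbor counts of every cell in the completed generation 0:
13121
35422
33412
44432
13120
Applying B3/S23 to generation 0 with these counts gives:
01000
10010
11000
00010
01000
which matches the target exactly.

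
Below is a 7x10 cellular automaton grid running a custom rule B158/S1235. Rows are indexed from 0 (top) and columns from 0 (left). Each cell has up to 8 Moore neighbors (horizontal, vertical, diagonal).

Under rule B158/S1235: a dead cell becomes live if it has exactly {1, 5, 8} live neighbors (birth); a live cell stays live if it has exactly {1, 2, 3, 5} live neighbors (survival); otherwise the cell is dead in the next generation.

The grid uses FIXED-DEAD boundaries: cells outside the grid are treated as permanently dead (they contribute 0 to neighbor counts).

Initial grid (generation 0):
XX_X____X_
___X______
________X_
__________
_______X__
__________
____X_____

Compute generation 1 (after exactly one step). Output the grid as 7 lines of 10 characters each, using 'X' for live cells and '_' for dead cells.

Answer: XX_X___X_X
___X______
__XXX__X_X
______X__X
______X_X_
___XXXXXX_
___X_X____

Derivation:
Simulating step by step:
Generation 0 (given above): 8 live cells
Generation 1: 23 live cells
(generation 1 grid is the final answer)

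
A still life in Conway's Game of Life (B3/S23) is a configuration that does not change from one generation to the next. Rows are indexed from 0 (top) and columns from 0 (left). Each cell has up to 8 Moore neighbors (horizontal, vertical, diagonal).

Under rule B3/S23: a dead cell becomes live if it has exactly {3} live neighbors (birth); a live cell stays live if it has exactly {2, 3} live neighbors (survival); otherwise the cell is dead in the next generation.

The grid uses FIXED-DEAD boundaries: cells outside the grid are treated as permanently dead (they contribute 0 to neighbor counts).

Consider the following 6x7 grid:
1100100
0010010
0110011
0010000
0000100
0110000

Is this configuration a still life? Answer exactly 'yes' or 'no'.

Answer: no

Derivation:
Compute generation 1 and compare to generation 0 (given above):
Generation 1:
0100000
1011111
0111011
0111010
0111000
0000000
Cell (0,0) differs: gen0=1 vs gen1=0 -> NOT a still life.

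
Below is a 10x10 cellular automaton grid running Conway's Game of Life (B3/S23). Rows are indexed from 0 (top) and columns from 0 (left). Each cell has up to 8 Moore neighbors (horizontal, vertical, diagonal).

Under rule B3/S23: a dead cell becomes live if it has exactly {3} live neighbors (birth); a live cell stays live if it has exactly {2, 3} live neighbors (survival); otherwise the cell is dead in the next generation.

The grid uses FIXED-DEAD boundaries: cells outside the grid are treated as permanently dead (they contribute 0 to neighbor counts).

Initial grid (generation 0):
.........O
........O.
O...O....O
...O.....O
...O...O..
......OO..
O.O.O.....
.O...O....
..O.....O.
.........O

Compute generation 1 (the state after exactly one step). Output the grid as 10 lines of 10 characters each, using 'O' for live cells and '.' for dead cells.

Simulating step by step:
Generation 0 (given above): 19 live cells
Generation 1: 19 live cells
(generation 1 grid is the final answer)

Answer: ..........
........OO
........OO
...OO...O.
......OOO.
...O..OO..
.O...OO...
.OOO......
..........
..........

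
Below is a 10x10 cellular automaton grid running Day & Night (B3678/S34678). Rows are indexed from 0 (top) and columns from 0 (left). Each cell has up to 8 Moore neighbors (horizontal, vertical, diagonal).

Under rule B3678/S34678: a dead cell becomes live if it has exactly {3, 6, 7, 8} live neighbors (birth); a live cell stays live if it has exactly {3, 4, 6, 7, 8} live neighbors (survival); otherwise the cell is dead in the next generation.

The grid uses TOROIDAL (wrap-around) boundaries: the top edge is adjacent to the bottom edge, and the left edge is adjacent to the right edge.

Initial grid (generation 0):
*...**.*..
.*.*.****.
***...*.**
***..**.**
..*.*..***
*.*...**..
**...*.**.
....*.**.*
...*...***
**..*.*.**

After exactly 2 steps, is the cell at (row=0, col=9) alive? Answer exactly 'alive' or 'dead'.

Simulating step by step:
Generation 0 (given above): 51 live cells
Generation 1: 44 live cells
*.***.*...
.*...*..*.
**.**..*.*
***..*****
.**.......
*..*.**.*.
**...**.*.
.....**.**
....*...*.
*..**.*...
Generation 2: 45 live cells
..***..*.*
.*...***..
*...*..**.
**..*.****
..***.....
*...***...
*......***
*...***.**
...**.*...
.**.*..*.*

Cell (0,9) at generation 2: 1 -> alive

Answer: alive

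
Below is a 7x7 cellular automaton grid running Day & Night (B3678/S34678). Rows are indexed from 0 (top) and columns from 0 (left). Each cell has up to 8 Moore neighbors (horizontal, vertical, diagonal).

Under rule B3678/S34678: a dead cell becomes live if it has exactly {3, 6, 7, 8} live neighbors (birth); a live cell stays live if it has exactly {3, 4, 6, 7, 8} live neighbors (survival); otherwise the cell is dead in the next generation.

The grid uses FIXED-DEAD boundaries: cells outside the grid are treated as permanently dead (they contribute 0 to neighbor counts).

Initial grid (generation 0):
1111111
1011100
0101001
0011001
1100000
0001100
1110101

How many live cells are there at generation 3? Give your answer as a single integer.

Simulating step by step:
Generation 0 (given above): 26 live cells
Generation 1: 18 live cells
0110110
1111001
0110010
1010000
0000100
0001010
0000010
Generation 2: 11 live cells
1110000
1111000
0100000
0001000
0001000
0000000
0000100
Generation 3: 9 live cells
1011000
1100000
1101000
0010000
0000000
0000000
0000000
Population at generation 3: 9

Answer: 9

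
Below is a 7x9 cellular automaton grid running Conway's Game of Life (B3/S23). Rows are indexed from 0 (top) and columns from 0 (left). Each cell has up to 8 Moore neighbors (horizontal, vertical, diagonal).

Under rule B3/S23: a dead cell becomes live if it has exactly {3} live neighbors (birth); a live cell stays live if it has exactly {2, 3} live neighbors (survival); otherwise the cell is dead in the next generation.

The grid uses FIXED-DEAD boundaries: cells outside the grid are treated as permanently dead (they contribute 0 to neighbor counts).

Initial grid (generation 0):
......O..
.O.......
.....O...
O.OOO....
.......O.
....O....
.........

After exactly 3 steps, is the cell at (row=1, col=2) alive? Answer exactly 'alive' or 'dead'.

Simulating step by step:
Generation 0 (given above): 9 live cells
Generation 1: 7 live cells
.........
.........
.OOOO....
...OO....
....O....
.........
.........
Generation 2: 7 live cells
.........
..OO.....
..O.O....
.....O...
...OO....
.........
.........
Generation 3: 6 live cells
.........
..OO.....
..O.O....
.....O...
....O....
.........
.........

Cell (1,2) at generation 3: 1 -> alive

Answer: alive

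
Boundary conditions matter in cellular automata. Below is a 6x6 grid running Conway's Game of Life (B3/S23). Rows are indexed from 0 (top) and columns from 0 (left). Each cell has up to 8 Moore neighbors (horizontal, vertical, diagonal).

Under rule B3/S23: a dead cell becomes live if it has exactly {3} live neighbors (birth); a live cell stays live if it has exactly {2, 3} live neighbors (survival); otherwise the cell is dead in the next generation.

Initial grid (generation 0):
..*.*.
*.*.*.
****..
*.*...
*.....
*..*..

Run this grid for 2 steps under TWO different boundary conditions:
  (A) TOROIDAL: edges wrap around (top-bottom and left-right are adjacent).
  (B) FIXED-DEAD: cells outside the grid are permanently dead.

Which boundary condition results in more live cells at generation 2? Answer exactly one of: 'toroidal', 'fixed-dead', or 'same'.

Under TOROIDAL boundary, generation 2:
***.*.
.*.*..
*..**.
....*.
...*..
.***.*
Population = 15

Under FIXED-DEAD boundary, generation 2:
......
**....
*..*..
*.....
.*....
......
Population = 6

Comparison: toroidal=15, fixed-dead=6 -> toroidal

Answer: toroidal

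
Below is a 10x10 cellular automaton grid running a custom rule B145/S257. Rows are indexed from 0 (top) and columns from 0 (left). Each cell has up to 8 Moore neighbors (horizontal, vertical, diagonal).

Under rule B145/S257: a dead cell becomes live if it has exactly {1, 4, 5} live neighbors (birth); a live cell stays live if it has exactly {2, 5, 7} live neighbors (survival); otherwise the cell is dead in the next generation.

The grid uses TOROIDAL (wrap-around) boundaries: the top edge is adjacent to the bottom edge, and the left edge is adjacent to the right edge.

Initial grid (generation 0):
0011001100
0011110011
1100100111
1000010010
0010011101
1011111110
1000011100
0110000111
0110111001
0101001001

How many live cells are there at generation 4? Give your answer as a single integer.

Answer: 39

Derivation:
Simulating step by step:
Generation 0 (given above): 51 live cells
Generation 1: 45 live cells
0011110010
1101001110
0001010010
0100001110
0111110110
1110000001
0111100001
1000010000
0011100110
1000110100
Generation 2: 45 live cells
0100101101
0110010001
0010011001
0111110100
1110111001
1010100010
0100101000
1110110000
0000011110
0010001010
Generation 3: 40 live cells
1010010011
1000001011
1111100000
1111100100
0010110000
0001000001
1111010010
1010011100
0100000010
0000011000
Generation 4: 39 live cells
0001001101
1011000000
1011000001
0001110010
0100010100
0110100101
0000111011
0000010001
0101011100
0001011001
Population at generation 4: 39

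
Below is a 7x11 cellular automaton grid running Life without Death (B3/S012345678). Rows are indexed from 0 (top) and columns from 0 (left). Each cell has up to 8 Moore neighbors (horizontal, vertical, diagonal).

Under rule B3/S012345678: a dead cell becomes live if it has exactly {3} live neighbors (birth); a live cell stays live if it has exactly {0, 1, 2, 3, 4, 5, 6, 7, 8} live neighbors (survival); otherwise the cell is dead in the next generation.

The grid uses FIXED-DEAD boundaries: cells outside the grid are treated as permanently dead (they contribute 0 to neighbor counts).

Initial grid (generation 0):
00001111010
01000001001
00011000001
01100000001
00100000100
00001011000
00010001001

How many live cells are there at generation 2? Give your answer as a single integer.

Answer: 46

Derivation:
Simulating step by step:
Generation 0 (given above): 22 live cells
Generation 1: 35 live cells
00001111110
01010001111
01011000011
01100000011
01110001100
00011011100
00010011001
Generation 2: 46 live cells
00001111111
01010001111
11011000011
11101000011
01111011100
00011111110
00011111101
Population at generation 2: 46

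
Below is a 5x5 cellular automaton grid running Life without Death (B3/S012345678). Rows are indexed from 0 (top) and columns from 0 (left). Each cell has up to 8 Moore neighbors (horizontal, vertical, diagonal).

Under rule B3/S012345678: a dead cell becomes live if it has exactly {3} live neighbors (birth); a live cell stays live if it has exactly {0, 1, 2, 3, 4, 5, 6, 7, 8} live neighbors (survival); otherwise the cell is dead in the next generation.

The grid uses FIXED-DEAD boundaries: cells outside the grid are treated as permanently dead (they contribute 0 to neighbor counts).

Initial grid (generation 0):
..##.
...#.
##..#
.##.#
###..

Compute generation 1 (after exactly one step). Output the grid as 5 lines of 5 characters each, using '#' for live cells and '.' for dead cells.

Answer: ..##.
.#.##
##..#
.##.#
####.

Derivation:
Simulating step by step:
Generation 0 (given above): 12 live cells
Generation 1: 15 live cells
(generation 1 grid is the final answer)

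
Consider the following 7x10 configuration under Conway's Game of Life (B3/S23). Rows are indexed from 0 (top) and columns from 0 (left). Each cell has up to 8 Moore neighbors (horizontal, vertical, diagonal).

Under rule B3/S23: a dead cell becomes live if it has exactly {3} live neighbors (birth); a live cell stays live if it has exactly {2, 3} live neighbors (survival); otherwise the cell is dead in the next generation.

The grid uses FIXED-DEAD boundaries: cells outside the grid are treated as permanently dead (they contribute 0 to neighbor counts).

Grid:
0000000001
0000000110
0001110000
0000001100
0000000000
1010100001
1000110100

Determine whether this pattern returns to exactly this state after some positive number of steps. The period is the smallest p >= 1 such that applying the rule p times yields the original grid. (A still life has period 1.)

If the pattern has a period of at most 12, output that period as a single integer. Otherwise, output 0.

Simulating and comparing each generation to the original:
Gen 0 (original, given above): 16 live cells
Gen 1: 17 live cells, differs from original
Gen 2: 16 live cells, differs from original
Gen 3: 15 live cells, differs from original
Gen 4: 19 live cells, differs from original
Gen 5: 19 live cells, differs from original
Gen 6: 16 live cells, differs from original
Gen 7: 13 live cells, differs from original
Gen 8: 17 live cells, differs from original
Gen 9: 15 live cells, differs from original
Gen 10: 19 live cells, differs from original
Gen 11: 14 live cells, differs from original
Gen 12: 21 live cells, differs from original
No period found within 12 steps.

Answer: 0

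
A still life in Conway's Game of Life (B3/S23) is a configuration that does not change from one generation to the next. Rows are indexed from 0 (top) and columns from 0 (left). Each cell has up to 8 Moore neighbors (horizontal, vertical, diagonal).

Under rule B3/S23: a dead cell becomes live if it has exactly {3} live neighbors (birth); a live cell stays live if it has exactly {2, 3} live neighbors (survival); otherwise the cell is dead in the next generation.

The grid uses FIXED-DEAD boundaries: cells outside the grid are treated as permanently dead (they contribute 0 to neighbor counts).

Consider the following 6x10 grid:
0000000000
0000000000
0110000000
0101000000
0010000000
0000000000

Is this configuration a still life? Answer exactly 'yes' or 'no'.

Compute generation 1 and compare to generation 0 (given above):
Generation 1:
0000000000
0000000000
0110000000
0101000000
0010000000
0000000000
The grids are IDENTICAL -> still life.

Answer: yes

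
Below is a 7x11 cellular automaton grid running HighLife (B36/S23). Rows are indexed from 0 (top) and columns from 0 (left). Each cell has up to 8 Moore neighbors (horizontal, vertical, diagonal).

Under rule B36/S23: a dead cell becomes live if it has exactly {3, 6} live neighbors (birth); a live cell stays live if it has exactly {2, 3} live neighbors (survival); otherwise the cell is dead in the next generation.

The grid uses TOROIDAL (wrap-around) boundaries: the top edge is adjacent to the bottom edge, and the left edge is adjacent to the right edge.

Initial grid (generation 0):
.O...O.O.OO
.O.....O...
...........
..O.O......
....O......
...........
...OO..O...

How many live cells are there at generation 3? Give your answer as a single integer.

Answer: 12

Derivation:
Simulating step by step:
Generation 0 (given above): 13 live cells
Generation 1: 14 live cells
O.O.O..O...
O.....O.O..
...........
...O.......
...O.......
...OO......
....O.O.O..
Generation 2: 13 live cells
.O.O..O.O..
.O.....O...
...........
...........
..OO.......
...OOO.....
....O..O...
Generation 3: 12 live cells
..O...O.O..
..O....O...
...........
...........
..OO.......
..O..O.....
..O...OO...
Population at generation 3: 12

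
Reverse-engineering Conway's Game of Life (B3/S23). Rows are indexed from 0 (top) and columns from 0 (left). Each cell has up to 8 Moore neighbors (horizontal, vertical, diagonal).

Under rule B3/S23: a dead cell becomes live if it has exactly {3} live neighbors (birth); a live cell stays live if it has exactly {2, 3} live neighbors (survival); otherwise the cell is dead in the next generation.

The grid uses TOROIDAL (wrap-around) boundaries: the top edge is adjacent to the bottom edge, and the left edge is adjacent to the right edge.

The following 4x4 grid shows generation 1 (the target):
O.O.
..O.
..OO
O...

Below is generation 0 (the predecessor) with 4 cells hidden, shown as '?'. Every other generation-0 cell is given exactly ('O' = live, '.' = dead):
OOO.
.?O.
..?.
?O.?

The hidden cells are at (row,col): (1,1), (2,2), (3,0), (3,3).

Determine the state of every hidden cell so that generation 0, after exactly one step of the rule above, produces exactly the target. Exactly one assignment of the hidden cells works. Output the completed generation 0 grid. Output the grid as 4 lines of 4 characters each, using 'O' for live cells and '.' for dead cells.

Hidden generation-0 cells (in order): (1,1), (2,2), (3,0), (3,3).
A hidden cell only influences target cells in its own 3x3 neighborhood. Try each of the 2^4 = 16 assignments, step the completed generation 0 forward once under B3/S23, and compare with the target:
  (1,1)=. (2,2)=. (3,0)=. (3,3)=. -> step gives (0,3)='O' but target has '.' -> reject
  (1,1)=. (2,2)=. (3,0)=. (3,3)=O -> step gives (0,2)='.' but target has 'O' -> reject
  (1,1)=. (2,2)=. (3,0)=O (3,3)=. -> step gives (1,3)='O' but target has '.' -> reject
  (1,1)=. (2,2)=. (3,0)=O (3,3)=O -> step gives (0,0)='.' but target has 'O' -> reject
  (1,1)=. (2,2)=O (3,0)=. (3,3)=. -> step gives (0,3)='O' but target has '.' -> reject
  (1,1)=. (2,2)=O (3,0)=. (3,3)=O -> step gives (0,2)='.' but target has 'O' -> reject
  (1,1)=. (2,2)=O (3,0)=O (3,3)=. -> step reproduces the target at every cell -> ACCEPT
  (1,1)=. (2,2)=O (3,0)=O (3,3)=O -> step gives (0,0)='.' but target has 'O' -> reject
  (1,1)=O (2,2)=. (3,0)=. (3,3)=. -> step gives (0,2)='.' but target has 'O' -> reject
  (1,1)=O (2,2)=. (3,0)=. (3,3)=O -> step gives (0,0)='.' but target has 'O' -> reject
  (1,1)=O (2,2)=. (3,0)=O (3,3)=. -> step gives (0,0)='.' but target has 'O' -> reject
  (1,1)=O (2,2)=. (3,0)=O (3,3)=O -> step gives (0,0)='.' but target has 'O' -> reject
  (1,1)=O (2,2)=O (3,0)=. (3,3)=. -> step gives (0,2)='.' but target has 'O' -> reject
  (1,1)=O (2,2)=O (3,0)=. (3,3)=O -> step gives (0,0)='.' but target has 'O' -> reject
  (1,1)=O (2,2)=O (3,0)=O (3,3)=. -> step gives (0,0)='.' but target has 'O' -> reject
  (1,1)=O (2,2)=O (3,0)=O (3,3)=O -> step gives (0,0)='.' but target has 'O' -> reject
Unique solution: (1,1)=dead, (2,2)=live, (3,0)=live, (3,3)=dead.
Check: live-neighbor counts of every cell in the completed generation 0:
3534
2534
2423
3544
Applying B3/S23 to generation 0 with these counts gives:
O.O.
..O.
..OO
O...
which matches the target exactly.

Answer: OOO.
..O.
..O.
OO..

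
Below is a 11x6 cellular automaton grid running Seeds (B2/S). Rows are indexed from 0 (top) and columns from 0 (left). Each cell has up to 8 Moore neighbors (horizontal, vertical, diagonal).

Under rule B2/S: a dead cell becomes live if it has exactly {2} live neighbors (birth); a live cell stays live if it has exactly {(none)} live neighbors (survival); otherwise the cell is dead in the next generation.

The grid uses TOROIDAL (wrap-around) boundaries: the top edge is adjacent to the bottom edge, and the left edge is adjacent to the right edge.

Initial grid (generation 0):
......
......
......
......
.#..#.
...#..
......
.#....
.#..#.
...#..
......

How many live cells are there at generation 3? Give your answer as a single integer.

Answer: 16

Derivation:
Simulating step by step:
Generation 0 (given above): 7 live cells
Generation 1: 11 live cells
......
......
......
......
..##..
..#.#.
..#...
#.#...
#..#..
..#.#.
......
Generation 2: 10 live cells
......
......
......
..##..
.#..#.
......
.....#
.....#
....#.
.#...#
...#..
Generation 3: 16 live cells
......
......
..##..
.#..#.
......
#...##
#...#.
#.....
......
#.##..
#.#.#.
Population at generation 3: 16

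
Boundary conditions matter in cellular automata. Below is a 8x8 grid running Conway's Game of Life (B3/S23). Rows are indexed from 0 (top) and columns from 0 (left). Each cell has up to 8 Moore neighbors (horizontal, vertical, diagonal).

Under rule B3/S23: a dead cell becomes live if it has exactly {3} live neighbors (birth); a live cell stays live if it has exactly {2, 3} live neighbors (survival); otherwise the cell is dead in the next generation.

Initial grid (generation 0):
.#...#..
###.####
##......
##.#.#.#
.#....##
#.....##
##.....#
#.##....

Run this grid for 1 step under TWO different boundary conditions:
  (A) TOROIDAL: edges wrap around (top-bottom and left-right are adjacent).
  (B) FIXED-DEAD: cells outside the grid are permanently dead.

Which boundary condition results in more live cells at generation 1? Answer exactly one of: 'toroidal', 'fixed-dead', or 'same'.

Answer: fixed-dead

Derivation:
Under TOROIDAL boundary, generation 1:
.....#..
..#.####
...#....
........
.##..#..
........
..#...#.
..#....#
Population = 14

Under FIXED-DEAD boundary, generation 1:
###.##..
..#.###.
...#...#
.......#
.##..#..
#.......
#.#...##
#.#.....
Population = 22

Comparison: toroidal=14, fixed-dead=22 -> fixed-dead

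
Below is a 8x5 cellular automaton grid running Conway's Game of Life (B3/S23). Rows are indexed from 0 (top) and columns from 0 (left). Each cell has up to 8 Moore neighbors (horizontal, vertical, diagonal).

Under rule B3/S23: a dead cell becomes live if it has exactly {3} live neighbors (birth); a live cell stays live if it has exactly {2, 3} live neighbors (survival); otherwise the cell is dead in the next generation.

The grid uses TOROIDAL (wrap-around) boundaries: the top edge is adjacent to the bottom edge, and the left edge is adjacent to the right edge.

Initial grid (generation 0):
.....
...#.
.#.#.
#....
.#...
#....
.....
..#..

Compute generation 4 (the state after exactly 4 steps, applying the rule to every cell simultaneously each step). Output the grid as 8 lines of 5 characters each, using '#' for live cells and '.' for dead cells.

Answer: .....
.....
####.
....#
.##.#
.....
.....
.....

Derivation:
Simulating step by step:
Generation 0 (given above): 7 live cells
Generation 1: 8 live cells
.....
..#..
..#.#
###..
##...
.....
.....
.....
Generation 2: 8 live cells
.....
...#.
#.#..
..###
#.#..
.....
.....
.....
Generation 3: 8 live cells
.....
.....
.##..
#.#.#
.##.#
.....
.....
.....
Generation 4: 8 live cells
(generation 4 grid is the final answer)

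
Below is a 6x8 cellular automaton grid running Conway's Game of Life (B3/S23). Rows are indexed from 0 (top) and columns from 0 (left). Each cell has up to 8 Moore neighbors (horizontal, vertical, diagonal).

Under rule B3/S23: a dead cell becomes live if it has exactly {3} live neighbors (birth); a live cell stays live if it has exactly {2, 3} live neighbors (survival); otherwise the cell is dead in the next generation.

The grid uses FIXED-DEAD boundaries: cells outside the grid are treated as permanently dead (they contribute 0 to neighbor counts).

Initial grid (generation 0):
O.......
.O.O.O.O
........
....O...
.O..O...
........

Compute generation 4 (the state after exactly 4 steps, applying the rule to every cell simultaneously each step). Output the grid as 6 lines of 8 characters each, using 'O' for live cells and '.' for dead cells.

Simulating step by step:
Generation 0 (given above): 8 live cells
Generation 1: 1 live cells
........
........
....O...
........
........
........
Generation 2: 0 live cells
........
........
........
........
........
........
Generation 3: 0 live cells
........
........
........
........
........
........
Generation 4: 0 live cells
(generation 4 grid is the final answer)

Answer: ........
........
........
........
........
........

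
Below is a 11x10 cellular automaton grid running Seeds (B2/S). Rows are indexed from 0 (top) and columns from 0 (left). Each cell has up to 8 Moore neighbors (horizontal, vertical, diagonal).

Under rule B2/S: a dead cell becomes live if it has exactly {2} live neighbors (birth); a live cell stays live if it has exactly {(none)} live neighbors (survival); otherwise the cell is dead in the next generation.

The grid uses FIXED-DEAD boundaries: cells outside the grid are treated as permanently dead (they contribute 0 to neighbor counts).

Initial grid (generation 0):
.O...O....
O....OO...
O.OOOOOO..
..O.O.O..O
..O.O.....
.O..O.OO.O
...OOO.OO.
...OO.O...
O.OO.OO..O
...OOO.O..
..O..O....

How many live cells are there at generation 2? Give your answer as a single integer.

Simulating step by step:
Generation 0 (given above): 43 live cells
Generation 1: 11 live cells
O...O.....
..........
........O.
........O.
.........O
..........
.........O
.O.......O
.O......O.
........O.
..........
Generation 2: 14 live cells
..........
..........
.......O.O
.......O..
........O.
........OO
........O.
O.O.......
O.O....O..
.......O.O
..........
Population at generation 2: 14

Answer: 14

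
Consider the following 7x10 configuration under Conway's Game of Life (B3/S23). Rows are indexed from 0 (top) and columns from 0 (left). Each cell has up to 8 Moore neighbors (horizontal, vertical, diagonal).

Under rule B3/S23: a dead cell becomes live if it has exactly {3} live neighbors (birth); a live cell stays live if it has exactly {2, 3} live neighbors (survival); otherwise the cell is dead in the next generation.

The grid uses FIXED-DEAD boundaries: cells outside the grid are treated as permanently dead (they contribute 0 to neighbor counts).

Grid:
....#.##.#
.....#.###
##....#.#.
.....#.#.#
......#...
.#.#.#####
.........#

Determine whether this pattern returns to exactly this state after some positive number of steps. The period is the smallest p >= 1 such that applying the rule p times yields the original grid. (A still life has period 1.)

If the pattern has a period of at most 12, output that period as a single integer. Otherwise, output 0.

Simulating and comparing each generation to the original:
Gen 0 (original, given above): 24 live cells
Gen 1: 20 live cells, differs from original
Gen 2: 19 live cells, differs from original
Gen 3: 22 live cells, differs from original
Gen 4: 20 live cells, differs from original
Gen 5: 16 live cells, differs from original
Gen 6: 19 live cells, differs from original
Gen 7: 23 live cells, differs from original
Gen 8: 18 live cells, differs from original
Gen 9: 20 live cells, differs from original
Gen 10: 18 live cells, differs from original
Gen 11: 27 live cells, differs from original
Gen 12: 12 live cells, differs from original
No period found within 12 steps.

Answer: 0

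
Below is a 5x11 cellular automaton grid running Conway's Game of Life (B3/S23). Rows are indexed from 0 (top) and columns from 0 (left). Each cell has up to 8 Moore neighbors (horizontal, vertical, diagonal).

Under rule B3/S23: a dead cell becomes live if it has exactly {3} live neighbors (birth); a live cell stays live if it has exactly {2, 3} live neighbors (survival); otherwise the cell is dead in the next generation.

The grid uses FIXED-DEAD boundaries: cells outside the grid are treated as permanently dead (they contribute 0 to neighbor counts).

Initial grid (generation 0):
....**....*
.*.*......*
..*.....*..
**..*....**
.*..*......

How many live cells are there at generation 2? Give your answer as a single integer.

Answer: 9

Derivation:
Simulating step by step:
Generation 0 (given above): 15 live cells
Generation 1: 16 live cells
....*......
..***....*.
*.**......*
****.....*.
**.........
Generation 2: 9 live cells
....*......
.**.*......
*........**
...*.......
*..........
Population at generation 2: 9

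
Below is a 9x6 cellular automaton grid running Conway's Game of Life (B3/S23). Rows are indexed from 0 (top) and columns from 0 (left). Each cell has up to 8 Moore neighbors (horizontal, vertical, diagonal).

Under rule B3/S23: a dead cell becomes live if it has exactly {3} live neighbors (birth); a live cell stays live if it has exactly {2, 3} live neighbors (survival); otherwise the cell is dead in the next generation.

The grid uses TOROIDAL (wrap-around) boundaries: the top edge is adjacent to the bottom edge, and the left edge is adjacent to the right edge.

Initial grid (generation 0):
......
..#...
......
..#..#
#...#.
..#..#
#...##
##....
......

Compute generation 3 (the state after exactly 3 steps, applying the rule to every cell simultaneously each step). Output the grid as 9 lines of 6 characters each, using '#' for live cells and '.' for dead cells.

Answer: ......
......
.....#
.#.#..
...#..
...#..
..#..#
.#....
......

Derivation:
Simulating step by step:
Generation 0 (given above): 12 live cells
Generation 1: 10 live cells
......
......
......
.....#
##.##.
.#.#..
....#.
##....
......
Generation 2: 15 live cells
......
......
......
#...##
##.###
##.#.#
###...
......
......
Generation 3: 8 live cells
(generation 3 grid is the final answer)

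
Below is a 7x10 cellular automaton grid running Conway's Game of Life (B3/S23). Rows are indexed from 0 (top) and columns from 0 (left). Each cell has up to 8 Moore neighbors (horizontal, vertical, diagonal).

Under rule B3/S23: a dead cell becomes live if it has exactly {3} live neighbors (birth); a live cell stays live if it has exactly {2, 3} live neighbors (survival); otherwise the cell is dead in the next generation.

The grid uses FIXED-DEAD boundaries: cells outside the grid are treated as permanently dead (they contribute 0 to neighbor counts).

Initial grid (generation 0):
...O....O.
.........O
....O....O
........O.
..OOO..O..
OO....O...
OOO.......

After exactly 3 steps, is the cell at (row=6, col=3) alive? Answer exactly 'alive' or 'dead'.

Simulating step by step:
Generation 0 (given above): 16 live cells
Generation 1: 13 live cells
..........
........OO
........OO
....O...O.
.OOO...O..
O.........
O.O.......
Generation 2: 14 live cells
..........
........OO
.......O..
..OO...OOO
.OOO......
O..O......
.O........
Generation 3: 11 live cells
..........
........O.
.......O..
.O.O...OO.
.O..O...O.
O..O......
..........

Cell (6,3) at generation 3: 0 -> dead

Answer: dead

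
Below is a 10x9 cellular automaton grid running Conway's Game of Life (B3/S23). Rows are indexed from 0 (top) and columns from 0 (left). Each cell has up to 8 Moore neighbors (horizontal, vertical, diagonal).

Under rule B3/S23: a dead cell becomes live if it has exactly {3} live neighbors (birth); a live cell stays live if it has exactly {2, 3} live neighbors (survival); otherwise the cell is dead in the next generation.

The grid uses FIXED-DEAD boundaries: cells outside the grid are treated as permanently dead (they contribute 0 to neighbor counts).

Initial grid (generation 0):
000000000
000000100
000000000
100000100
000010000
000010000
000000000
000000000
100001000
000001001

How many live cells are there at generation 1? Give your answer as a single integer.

Answer: 1

Derivation:
Simulating step by step:
Generation 0 (given above): 9 live cells
Generation 1: 1 live cells
000000000
000000000
000000000
000000000
000001000
000000000
000000000
000000000
000000000
000000000
Population at generation 1: 1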